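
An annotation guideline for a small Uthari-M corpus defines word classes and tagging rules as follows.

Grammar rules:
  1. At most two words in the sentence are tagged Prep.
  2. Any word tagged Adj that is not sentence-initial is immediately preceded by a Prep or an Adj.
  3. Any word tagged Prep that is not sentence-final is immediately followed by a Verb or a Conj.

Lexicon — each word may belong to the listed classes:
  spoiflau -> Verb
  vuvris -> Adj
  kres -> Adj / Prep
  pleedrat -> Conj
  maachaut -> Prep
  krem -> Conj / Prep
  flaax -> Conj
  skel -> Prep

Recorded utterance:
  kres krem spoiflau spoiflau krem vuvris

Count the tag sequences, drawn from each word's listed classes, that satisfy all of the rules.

Candidates per position — 1:kres {Adj,Prep}; 2:krem {Conj,Prep}; 3:spoiflau {Verb}; 4:spoiflau {Verb}; 5:krem {Conj,Prep}; 6:vuvris {Adj}.
There are 8 candidate sequences in total.
Every candidate sequence violates at least one rule; no consistent tagging exists.
Count = 0.

0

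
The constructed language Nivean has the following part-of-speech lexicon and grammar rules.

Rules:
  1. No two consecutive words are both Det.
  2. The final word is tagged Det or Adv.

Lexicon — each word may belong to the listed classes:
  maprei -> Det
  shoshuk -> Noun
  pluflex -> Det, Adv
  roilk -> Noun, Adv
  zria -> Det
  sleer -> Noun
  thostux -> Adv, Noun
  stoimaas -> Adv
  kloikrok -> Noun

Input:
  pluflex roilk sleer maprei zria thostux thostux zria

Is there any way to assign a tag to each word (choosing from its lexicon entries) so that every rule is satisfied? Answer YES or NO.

NO

Candidates per position — 1:pluflex {Det,Adv}; 2:roilk {Noun,Adv}; 3:sleer {Noun}; 4:maprei {Det}; 5:zria {Det}; 6:thostux {Adv,Noun}; 7:thostux {Adv,Noun}; 8:zria {Det}.
Rule 1 cannot be satisfied by any choice of tags from the lexicon.
So there is no consistent tagging.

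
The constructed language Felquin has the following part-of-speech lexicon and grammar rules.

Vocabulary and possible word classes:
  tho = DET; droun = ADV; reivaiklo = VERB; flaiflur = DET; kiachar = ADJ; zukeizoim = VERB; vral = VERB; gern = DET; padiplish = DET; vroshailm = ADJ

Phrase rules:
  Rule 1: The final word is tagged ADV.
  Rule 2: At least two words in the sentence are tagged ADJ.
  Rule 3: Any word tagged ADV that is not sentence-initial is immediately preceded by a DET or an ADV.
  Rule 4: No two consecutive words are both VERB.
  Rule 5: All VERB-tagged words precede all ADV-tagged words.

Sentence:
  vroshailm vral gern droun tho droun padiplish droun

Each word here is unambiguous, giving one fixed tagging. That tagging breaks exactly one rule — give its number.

2

Fixed tagging: ADJ VERB DET ADV DET ADV DET ADV.
Rule check: R1 ok, R2 fails, R3 ok, R4 ok, R5 ok.
Only rule 2 fails.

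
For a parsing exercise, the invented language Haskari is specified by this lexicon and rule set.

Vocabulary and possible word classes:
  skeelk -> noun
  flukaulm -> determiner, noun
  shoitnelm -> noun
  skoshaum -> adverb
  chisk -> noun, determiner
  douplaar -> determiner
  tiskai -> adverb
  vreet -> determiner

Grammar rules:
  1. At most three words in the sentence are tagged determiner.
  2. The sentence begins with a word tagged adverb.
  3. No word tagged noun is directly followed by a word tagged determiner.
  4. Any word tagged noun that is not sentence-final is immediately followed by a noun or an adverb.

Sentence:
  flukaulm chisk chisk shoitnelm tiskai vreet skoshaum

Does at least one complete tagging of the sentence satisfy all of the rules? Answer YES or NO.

Candidates per position — 1:flukaulm {determiner,noun}; 2:chisk {noun,determiner}; 3:chisk {noun,determiner}; 4:shoitnelm {noun}; 5:tiskai {adverb}; 6:vreet {determiner}; 7:skoshaum {adverb}.
Rule 2 cannot be satisfied by any choice of tags from the lexicon.
So there is no consistent tagging.

NO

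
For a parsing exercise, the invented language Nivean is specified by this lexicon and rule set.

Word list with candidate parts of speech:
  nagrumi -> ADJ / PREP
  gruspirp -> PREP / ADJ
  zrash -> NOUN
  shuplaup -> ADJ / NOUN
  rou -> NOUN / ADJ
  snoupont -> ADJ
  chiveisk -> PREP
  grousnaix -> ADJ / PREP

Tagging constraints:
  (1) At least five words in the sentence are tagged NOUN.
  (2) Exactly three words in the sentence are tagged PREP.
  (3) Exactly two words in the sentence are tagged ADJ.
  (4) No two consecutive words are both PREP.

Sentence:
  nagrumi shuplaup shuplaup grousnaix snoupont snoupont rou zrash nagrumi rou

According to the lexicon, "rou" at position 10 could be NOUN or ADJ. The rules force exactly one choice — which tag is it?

Candidates per position — 1:nagrumi {ADJ,PREP}; 2:shuplaup {ADJ,NOUN}; 3:shuplaup {ADJ,NOUN}; 4:grousnaix {ADJ,PREP}; 5:snoupont {ADJ}; 6:snoupont {ADJ}; 7:rou {NOUN,ADJ}; 8:zrash {NOUN}; 9:nagrumi {ADJ,PREP}; 10:rou {NOUN,ADJ}.
Word 1 cannot be ADJ — rule 2 would then fail for every completion. It is PREP.
Word 2 cannot be ADJ — rule 1 would then fail for every completion. It is NOUN.
Word 3 cannot be ADJ — rule 1 would then fail for every completion. It is NOUN.
Word 4 cannot be ADJ — rule 2 would then fail for every completion. It is PREP.
Word 7 cannot be ADJ — rule 1 would then fail for every completion. It is NOUN.
Word 9 cannot be ADJ — rule 2 would then fail for every completion. It is PREP.
Word 10 cannot be ADJ — rule 1 would then fail for every completion. It is NOUN.
That leaves exactly one tagging: PREP NOUN NOUN PREP ADJ ADJ NOUN NOUN PREP NOUN.
Checking: rule 1 holds; rule 2 holds; rule 3 holds; rule 4 holds.

NOUN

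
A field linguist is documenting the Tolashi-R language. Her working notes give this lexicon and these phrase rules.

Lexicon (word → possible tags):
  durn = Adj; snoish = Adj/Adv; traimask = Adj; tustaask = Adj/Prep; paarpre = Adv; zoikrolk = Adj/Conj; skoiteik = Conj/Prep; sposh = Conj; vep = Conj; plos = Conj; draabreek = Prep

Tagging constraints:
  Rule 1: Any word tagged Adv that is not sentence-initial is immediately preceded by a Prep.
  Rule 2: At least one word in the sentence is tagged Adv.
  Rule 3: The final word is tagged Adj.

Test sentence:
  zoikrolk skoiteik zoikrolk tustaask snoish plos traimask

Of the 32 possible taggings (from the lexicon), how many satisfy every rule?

Candidates per position — 1:zoikrolk {Adj,Conj}; 2:skoiteik {Conj,Prep}; 3:zoikrolk {Adj,Conj}; 4:tustaask {Adj,Prep}; 5:snoish {Adj,Adv}; 6:plos {Conj}; 7:traimask {Adj}.
There are 32 candidate sequences in total.
Checking each against the rules leaves 8 sequences.
Count = 8.

8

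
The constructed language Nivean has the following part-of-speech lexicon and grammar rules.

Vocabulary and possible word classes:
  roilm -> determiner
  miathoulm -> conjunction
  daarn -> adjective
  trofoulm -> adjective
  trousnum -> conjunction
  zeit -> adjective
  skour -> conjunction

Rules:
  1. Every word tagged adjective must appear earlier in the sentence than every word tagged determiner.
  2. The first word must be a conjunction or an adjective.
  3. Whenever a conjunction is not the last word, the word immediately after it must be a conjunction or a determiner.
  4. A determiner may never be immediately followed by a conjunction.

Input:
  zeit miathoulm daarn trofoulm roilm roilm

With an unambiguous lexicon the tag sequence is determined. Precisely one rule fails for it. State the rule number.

3

Fixed tagging: adjective conjunction adjective adjective determiner determiner.
Checking each rule: R1 ✓, R2 ✓, R3 ✗, R4 ✓.
Only rule 3 fails.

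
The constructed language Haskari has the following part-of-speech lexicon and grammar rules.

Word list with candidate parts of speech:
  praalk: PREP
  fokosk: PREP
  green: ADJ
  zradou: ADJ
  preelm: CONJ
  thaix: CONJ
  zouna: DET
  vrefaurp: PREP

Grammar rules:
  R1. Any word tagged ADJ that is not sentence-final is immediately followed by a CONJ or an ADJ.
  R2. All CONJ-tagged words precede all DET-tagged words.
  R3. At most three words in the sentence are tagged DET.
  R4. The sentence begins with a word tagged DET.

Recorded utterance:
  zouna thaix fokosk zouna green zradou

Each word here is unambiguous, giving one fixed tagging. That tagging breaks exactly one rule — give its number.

2

Fixed tagging: DET CONJ PREP DET ADJ ADJ.
Checking each rule: R1 holds, R2 violated, R3 holds, R4 holds.
Only rule 2 fails.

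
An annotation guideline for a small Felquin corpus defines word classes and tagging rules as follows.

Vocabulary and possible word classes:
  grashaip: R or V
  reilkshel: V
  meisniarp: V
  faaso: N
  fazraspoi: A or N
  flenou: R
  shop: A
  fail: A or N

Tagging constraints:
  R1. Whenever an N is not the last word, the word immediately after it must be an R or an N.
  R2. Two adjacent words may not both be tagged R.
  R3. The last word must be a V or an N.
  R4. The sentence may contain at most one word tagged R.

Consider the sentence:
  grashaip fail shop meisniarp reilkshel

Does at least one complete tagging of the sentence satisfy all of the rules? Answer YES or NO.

YES

Candidates per position — 1:grashaip {R,V}; 2:fail {A,N}; 3:shop {A}; 4:meisniarp {V}; 5:reilkshel {V}.
One satisfying assignment: V A A V V.
Rule-by-rule: rule 1 holds; rule 2 holds; rule 3 holds; rule 4 holds.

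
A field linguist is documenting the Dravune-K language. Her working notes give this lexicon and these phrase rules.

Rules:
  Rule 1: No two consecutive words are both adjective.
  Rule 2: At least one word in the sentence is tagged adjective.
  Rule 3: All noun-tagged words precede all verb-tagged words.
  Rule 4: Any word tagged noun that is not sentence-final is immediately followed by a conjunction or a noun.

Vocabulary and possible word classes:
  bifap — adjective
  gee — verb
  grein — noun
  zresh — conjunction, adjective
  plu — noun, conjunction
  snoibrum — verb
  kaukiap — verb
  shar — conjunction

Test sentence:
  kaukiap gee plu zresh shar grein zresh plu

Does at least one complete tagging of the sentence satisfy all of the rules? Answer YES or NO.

Candidates per position — 1:kaukiap {verb}; 2:gee {verb}; 3:plu {noun,conjunction}; 4:zresh {conjunction,adjective}; 5:shar {conjunction}; 6:grein {noun}; 7:zresh {conjunction,adjective}; 8:plu {noun,conjunction}.
Rule 3 cannot be satisfied by any choice of tags from the lexicon.
So there is no consistent tagging.

NO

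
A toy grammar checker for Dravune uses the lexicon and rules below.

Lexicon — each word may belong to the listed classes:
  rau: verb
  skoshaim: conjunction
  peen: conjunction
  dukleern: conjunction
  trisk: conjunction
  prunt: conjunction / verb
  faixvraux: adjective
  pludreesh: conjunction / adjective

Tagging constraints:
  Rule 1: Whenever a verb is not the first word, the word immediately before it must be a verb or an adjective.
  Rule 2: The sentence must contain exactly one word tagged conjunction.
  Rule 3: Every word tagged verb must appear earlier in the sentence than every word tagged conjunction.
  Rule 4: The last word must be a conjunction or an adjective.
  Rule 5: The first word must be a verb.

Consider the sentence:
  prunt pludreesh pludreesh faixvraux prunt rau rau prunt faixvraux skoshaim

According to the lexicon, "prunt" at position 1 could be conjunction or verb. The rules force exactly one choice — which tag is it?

Candidates per position — 1:prunt {conjunction,verb}; 2:pludreesh {conjunction,adjective}; 3:pludreesh {conjunction,adjective}; 4:faixvraux {adjective}; 5:prunt {conjunction,verb}; 6:rau {verb}; 7:rau {verb}; 8:prunt {conjunction,verb}; 9:faixvraux {adjective}; 10:skoshaim {conjunction}.
At position 1, choosing conjunction makes rule 2 impossible to satisfy; hence verb.
At position 2, choosing conjunction makes rule 2 impossible to satisfy; hence adjective.
At position 3, choosing conjunction makes rule 2 impossible to satisfy; hence adjective.
At position 5, choosing conjunction makes rule 1 impossible to satisfy; hence verb.
At position 8, choosing conjunction makes rule 2 impossible to satisfy; hence verb.
The only consistent sequence is: verb adjective adjective adjective verb verb verb verb adjective conjunction.
Verifying each rule — rule 1 satisfied; rule 2 satisfied; rule 3 satisfied; rule 4 satisfied; rule 5 satisfied.

verb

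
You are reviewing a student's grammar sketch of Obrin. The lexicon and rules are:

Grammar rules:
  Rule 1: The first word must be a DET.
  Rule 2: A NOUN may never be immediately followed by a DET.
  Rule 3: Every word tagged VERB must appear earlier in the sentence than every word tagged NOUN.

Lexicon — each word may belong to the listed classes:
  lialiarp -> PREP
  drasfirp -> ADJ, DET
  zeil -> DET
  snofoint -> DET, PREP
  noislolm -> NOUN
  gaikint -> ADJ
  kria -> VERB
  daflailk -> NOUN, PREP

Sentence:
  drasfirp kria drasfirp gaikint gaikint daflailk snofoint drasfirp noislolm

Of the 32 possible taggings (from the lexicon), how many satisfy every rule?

12

Candidates per position — 1:drasfirp {ADJ,DET}; 2:kria {VERB}; 3:drasfirp {ADJ,DET}; 4:gaikint {ADJ}; 5:gaikint {ADJ}; 6:daflailk {NOUN,PREP}; 7:snofoint {DET,PREP}; 8:drasfirp {ADJ,DET}; 9:noislolm {NOUN}.
There are 32 candidate sequences in total.
Checking each against the rules leaves 12 sequences.
Count = 12.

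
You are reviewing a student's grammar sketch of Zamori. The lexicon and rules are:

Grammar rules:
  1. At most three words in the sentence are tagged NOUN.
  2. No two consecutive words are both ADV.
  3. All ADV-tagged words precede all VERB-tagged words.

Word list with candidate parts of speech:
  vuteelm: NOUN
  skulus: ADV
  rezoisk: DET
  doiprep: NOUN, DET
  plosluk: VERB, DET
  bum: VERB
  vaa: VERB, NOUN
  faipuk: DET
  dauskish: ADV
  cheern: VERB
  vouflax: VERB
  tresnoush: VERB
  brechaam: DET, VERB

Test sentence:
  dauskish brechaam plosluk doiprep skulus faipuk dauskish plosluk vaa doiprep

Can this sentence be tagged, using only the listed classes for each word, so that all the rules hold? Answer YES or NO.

YES

Candidates per position — 1:dauskish {ADV}; 2:brechaam {DET,VERB}; 3:plosluk {VERB,DET}; 4:doiprep {NOUN,DET}; 5:skulus {ADV}; 6:faipuk {DET}; 7:dauskish {ADV}; 8:plosluk {VERB,DET}; 9:vaa {VERB,NOUN}; 10:doiprep {NOUN,DET}.
One satisfying assignment: ADV DET DET DET ADV DET ADV VERB NOUN DET.
Rule-by-rule: rule 1 satisfied; rule 2 satisfied; rule 3 satisfied.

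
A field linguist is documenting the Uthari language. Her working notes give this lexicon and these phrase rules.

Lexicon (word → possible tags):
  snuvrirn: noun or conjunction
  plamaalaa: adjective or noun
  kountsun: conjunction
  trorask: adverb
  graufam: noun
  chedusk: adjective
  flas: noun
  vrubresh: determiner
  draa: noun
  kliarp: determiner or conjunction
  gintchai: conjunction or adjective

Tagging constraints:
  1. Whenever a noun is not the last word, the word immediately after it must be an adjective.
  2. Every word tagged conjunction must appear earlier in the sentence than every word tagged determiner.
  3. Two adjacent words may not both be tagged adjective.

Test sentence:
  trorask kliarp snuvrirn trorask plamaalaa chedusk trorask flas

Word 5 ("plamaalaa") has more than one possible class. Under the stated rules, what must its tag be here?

noun

Candidates per position — 1:trorask {adverb}; 2:kliarp {determiner,conjunction}; 3:snuvrirn {noun,conjunction}; 4:trorask {adverb}; 5:plamaalaa {adjective,noun}; 6:chedusk {adjective}; 7:trorask {adverb}; 8:flas {noun}.
Position 3: tagging it noun would leave rule 1 unsatisfiable, so it must be conjunction.
Position 5: tagging it adjective would leave rule 3 unsatisfiable, so it must be noun.
Position 2: tagging it determiner would leave rule 2 unsatisfiable, so it must be conjunction.
The only consistent sequence is: adverb conjunction conjunction adverb noun adjective adverb noun.
Check: rule 1 holds; rule 2 holds; rule 3 holds.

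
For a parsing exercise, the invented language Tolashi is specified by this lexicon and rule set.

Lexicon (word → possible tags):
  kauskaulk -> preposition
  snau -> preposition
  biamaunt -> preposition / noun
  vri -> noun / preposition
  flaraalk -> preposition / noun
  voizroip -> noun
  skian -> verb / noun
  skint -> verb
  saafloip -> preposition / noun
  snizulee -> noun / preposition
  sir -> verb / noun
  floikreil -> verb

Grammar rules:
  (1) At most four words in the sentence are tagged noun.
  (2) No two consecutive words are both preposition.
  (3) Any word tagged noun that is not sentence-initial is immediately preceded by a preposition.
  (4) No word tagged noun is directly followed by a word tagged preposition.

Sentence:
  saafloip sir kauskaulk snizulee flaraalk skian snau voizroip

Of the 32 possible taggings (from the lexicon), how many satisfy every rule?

Candidates per position — 1:saafloip {preposition,noun}; 2:sir {verb,noun}; 3:kauskaulk {preposition}; 4:snizulee {noun,preposition}; 5:flaraalk {preposition,noun}; 6:skian {verb,noun}; 7:snau {preposition}; 8:voizroip {noun}.
There are 32 candidate sequences in total.
Every candidate sequence violates at least one rule; no consistent tagging exists.
Count = 0.

0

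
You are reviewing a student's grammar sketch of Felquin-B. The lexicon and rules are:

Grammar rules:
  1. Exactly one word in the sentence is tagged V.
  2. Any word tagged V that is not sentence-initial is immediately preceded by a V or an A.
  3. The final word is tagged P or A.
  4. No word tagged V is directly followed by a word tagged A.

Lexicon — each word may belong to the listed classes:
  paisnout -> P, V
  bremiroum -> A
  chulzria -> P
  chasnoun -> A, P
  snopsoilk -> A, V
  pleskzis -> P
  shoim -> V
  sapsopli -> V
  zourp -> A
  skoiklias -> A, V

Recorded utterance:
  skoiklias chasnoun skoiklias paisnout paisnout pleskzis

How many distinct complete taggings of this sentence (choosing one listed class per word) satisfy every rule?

Candidates per position — 1:skoiklias {A,V}; 2:chasnoun {A,P}; 3:skoiklias {A,V}; 4:paisnout {P,V}; 5:paisnout {P,V}; 6:pleskzis {P}.
There are 32 candidate sequences in total.
The sequences that satisfy every rule: A A A V P P; A A V P P P; A P A V P P; V P A P P P.
Count = 4.

4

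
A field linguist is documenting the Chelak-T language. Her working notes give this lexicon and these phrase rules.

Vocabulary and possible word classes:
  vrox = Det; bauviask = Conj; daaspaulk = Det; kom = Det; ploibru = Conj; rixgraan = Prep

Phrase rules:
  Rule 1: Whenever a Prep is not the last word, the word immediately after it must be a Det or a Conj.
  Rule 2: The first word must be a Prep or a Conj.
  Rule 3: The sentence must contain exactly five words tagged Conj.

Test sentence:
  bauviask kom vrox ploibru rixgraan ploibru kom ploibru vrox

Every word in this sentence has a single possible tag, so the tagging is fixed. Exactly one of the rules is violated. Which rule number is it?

Fixed tagging: Conj Det Det Conj Prep Conj Det Conj Det.
Checking each rule: R1 ok, R2 ok, R3 fails.
Only rule 3 fails.

3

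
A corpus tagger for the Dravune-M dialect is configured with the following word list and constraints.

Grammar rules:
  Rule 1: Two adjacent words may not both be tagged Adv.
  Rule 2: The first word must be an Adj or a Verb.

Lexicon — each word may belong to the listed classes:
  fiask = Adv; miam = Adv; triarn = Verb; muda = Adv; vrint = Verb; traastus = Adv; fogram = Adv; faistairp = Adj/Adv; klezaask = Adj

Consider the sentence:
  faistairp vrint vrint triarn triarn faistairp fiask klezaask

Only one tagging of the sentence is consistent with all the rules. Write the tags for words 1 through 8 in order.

Candidates per position — 1:faistairp {Adj,Adv}; 2:vrint {Verb}; 3:vrint {Verb}; 4:triarn {Verb}; 5:triarn {Verb}; 6:faistairp {Adj,Adv}; 7:fiask {Adv}; 8:klezaask {Adj}.
If word 1 were Adv, no tagging could satisfy rule 2; so word 1 is Adj.
If word 6 were Adv, no tagging could satisfy rule 1; so word 6 is Adj.
That leaves exactly one tagging: Adj Verb Verb Verb Verb Adj Adv Adj.
Verifying each rule — rule 1 holds; rule 2 holds.

Adj Verb Verb Verb Verb Adj Adv Adj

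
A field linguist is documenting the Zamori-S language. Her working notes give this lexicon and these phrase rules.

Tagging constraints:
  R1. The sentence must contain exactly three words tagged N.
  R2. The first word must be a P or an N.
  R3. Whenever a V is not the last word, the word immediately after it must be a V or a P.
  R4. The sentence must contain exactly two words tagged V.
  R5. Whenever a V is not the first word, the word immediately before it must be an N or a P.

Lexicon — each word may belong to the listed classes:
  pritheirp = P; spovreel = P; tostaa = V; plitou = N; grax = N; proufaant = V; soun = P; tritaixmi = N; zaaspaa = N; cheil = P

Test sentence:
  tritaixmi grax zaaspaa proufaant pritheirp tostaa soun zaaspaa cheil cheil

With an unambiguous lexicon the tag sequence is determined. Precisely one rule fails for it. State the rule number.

Fixed tagging: N N N V P V P N P P.
Checking each rule: R1 violated, R2 holds, R3 holds, R4 holds, R5 holds.
Only rule 1 fails.

1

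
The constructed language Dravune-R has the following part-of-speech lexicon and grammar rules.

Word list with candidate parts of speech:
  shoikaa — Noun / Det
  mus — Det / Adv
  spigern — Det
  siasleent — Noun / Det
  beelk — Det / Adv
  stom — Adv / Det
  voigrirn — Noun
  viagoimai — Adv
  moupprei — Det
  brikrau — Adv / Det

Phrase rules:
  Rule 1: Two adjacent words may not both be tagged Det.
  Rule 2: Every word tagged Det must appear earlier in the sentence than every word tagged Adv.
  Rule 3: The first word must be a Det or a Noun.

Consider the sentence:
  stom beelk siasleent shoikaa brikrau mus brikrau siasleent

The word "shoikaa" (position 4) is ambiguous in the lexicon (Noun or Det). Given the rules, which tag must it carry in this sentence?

Noun

Candidates per position — 1:stom {Adv,Det}; 2:beelk {Det,Adv}; 3:siasleent {Noun,Det}; 4:shoikaa {Noun,Det}; 5:brikrau {Adv,Det}; 6:mus {Det,Adv}; 7:brikrau {Adv,Det}; 8:siasleent {Noun,Det}.
Position 1: Adv is ruled out by rule 3; that leaves Det.
Position 2: Det is ruled out by rule 1; that leaves Adv.
Position 3: Det is ruled out by rule 2; that leaves Noun.
Position 4: Det is ruled out by rule 2; that leaves Noun.
Position 5: Det is ruled out by rule 2; that leaves Adv.
Position 6: Det is ruled out by rule 2; that leaves Adv.
Position 7: Det is ruled out by rule 2; that leaves Adv.
Position 8: Det is ruled out by rule 2; that leaves Noun.
The unique satisfying tagging is: Det Adv Noun Noun Adv Adv Adv Noun.
Rule-by-rule: rule 1 ✓; rule 2 ✓; rule 3 ✓.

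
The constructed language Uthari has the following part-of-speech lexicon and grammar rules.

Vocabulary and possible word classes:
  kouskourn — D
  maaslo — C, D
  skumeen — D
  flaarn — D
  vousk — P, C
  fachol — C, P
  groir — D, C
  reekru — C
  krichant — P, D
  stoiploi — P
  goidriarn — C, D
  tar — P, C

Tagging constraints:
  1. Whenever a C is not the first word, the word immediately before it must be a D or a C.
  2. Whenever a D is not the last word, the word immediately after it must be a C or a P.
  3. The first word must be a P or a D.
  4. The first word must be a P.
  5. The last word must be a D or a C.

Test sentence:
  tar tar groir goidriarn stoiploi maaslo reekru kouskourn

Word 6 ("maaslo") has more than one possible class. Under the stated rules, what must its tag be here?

Candidates per position — 1:tar {P,C}; 2:tar {P,C}; 3:groir {D,C}; 4:goidriarn {C,D}; 5:stoiploi {P}; 6:maaslo {C,D}; 7:reekru {C}; 8:kouskourn {D}.
Position 1: C is ruled out by rule 3; that leaves P.
Position 2: C is ruled out by rule 1; that leaves P.
Position 3: C is ruled out by rule 1; that leaves D.
Position 4: D is ruled out by rule 2; that leaves C.
Position 6: C is ruled out by rule 1; that leaves D.
The unique satisfying tagging is: P P D C P D C D.
Verifying each rule — rule 1 ✓; rule 2 ✓; rule 3 ✓; rule 4 ✓; rule 5 ✓.

D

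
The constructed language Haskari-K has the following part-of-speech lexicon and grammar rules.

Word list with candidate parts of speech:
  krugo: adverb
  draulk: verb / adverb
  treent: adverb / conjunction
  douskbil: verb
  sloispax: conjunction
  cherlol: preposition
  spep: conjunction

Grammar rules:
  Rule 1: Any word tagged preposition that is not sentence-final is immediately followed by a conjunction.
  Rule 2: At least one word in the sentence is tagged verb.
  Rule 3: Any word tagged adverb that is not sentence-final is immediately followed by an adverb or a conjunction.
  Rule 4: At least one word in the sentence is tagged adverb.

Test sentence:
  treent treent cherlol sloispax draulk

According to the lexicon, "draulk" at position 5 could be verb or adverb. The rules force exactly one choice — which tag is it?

verb

Candidates per position — 1:treent {adverb,conjunction}; 2:treent {adverb,conjunction}; 3:cherlol {preposition}; 4:sloispax {conjunction}; 5:draulk {verb,adverb}.
At position 2, choosing adverb makes rule 3 impossible to satisfy; hence conjunction.
At position 5, choosing adverb makes rule 2 impossible to satisfy; hence verb.
At position 1, choosing conjunction makes rule 4 impossible to satisfy; hence adverb.
So the tagging must be: adverb conjunction preposition conjunction verb.
Check: rule 1 ok; rule 2 ok; rule 3 ok; rule 4 ok.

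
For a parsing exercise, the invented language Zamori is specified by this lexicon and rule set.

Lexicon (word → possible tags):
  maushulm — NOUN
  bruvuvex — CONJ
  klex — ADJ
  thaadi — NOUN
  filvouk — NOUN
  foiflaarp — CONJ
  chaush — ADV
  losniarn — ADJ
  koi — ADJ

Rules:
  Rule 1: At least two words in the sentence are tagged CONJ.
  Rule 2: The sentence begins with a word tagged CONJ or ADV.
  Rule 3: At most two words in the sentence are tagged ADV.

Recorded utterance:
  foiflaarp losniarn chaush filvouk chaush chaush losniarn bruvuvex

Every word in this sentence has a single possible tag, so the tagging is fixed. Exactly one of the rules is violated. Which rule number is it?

Fixed tagging: CONJ ADJ ADV NOUN ADV ADV ADJ CONJ.
Checking each rule: R1 pass, R2 pass, R3 fail.
Only rule 3 fails.

3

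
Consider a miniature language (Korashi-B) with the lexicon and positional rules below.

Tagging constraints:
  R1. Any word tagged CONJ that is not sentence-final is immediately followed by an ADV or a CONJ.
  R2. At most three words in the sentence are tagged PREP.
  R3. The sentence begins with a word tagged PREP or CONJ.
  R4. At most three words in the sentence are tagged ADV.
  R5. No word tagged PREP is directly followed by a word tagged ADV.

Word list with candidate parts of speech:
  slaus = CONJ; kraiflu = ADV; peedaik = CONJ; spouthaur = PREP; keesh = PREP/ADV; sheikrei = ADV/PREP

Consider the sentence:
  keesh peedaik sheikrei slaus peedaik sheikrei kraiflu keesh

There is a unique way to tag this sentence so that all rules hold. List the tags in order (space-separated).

PREP CONJ ADV CONJ CONJ ADV ADV PREP

Candidates per position — 1:keesh {PREP,ADV}; 2:peedaik {CONJ}; 3:sheikrei {ADV,PREP}; 4:slaus {CONJ}; 5:peedaik {CONJ}; 6:sheikrei {ADV,PREP}; 7:kraiflu {ADV}; 8:keesh {PREP,ADV}.
Position 1: tagging it ADV would leave rule 3 unsatisfiable, so it must be PREP.
Position 3: tagging it PREP would leave rule 1 unsatisfiable, so it must be ADV.
Position 6: tagging it PREP would leave rule 1 unsatisfiable, so it must be ADV.
Position 8: tagging it ADV would leave rule 4 unsatisfiable, so it must be PREP.
So the tagging must be: PREP CONJ ADV CONJ CONJ ADV ADV PREP.
Check: rule 1 satisfied; rule 2 satisfied; rule 3 satisfied; rule 4 satisfied; rule 5 satisfied.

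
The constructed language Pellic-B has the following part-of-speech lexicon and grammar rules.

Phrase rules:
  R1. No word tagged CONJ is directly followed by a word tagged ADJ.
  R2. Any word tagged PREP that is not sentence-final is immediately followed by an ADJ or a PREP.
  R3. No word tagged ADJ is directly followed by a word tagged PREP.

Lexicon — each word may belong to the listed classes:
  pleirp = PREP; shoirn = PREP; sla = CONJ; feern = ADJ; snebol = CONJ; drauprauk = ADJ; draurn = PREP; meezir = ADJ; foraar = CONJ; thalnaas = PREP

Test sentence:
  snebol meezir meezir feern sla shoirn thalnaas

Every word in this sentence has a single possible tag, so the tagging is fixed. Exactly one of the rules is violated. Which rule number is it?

Fixed tagging: CONJ ADJ ADJ ADJ CONJ PREP PREP.
Applying the rules: R1 fails, R2 ok, R3 ok.
Only rule 1 fails.

1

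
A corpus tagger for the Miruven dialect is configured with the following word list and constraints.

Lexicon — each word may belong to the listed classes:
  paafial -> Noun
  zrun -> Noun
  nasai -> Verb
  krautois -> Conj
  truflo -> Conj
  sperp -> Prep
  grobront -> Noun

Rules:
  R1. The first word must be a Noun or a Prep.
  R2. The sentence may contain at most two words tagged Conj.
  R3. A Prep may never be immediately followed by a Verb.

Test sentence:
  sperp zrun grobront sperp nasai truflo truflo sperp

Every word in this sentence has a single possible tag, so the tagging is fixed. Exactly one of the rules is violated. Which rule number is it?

Fixed tagging: Prep Noun Noun Prep Verb Conj Conj Prep.
Checking each rule: R1 ✓, R2 ✓, R3 ✗.
Only rule 3 fails.

3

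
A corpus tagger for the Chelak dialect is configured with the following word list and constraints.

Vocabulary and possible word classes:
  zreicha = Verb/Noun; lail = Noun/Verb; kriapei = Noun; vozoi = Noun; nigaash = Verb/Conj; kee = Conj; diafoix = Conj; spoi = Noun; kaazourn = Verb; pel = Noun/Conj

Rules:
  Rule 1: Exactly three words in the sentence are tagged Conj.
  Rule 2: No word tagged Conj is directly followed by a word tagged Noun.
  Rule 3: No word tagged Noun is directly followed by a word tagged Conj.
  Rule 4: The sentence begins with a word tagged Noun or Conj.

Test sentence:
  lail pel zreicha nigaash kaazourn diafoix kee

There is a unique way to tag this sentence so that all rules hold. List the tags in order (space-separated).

Candidates per position — 1:lail {Noun,Verb}; 2:pel {Noun,Conj}; 3:zreicha {Verb,Noun}; 4:nigaash {Verb,Conj}; 5:kaazourn {Verb}; 6:diafoix {Conj}; 7:kee {Conj}.
Word 1 cannot be Verb — rule 4 would then fail for every completion. It is Noun.
Word 2 cannot be Conj — rule 3 would then fail for every completion. It is Noun.
Word 4 cannot be Verb — rule 1 would then fail for every completion. It is Conj.
Word 3 cannot be Noun — rule 3 would then fail for every completion. It is Verb.
That leaves exactly one tagging: Noun Noun Verb Conj Verb Conj Conj.
Verifying each rule — rule 1 ✓; rule 2 ✓; rule 3 ✓; rule 4 ✓.

Noun Noun Verb Conj Verb Conj Conj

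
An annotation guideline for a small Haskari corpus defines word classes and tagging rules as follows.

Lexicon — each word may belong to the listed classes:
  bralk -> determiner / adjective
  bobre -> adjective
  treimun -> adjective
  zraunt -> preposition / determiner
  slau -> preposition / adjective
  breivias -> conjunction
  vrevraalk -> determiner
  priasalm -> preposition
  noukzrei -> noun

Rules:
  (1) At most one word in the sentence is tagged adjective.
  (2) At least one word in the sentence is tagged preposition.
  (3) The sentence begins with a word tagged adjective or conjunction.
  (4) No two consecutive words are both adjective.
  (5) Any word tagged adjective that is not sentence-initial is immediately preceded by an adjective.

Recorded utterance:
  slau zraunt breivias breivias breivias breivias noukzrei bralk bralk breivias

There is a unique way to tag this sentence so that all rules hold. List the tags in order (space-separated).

adjective preposition conjunction conjunction conjunction conjunction noun determiner determiner conjunction

Candidates per position — 1:slau {preposition,adjective}; 2:zraunt {preposition,determiner}; 3:breivias {conjunction}; 4:breivias {conjunction}; 5:breivias {conjunction}; 6:breivias {conjunction}; 7:noukzrei {noun}; 8:bralk {determiner,adjective}; 9:bralk {determiner,adjective}; 10:breivias {conjunction}.
Word 1 cannot be preposition — rule 3 would then fail for every completion. It is adjective.
Word 2 cannot be determiner — rule 2 would then fail for every completion. It is preposition.
Word 8 cannot be adjective — rule 1 would then fail for every completion. It is determiner.
Word 9 cannot be adjective — rule 1 would then fail for every completion. It is determiner.
So the tagging must be: adjective preposition conjunction conjunction conjunction conjunction noun determiner determiner conjunction.
Checking: rule 1 ✓; rule 2 ✓; rule 3 ✓; rule 4 ✓; rule 5 ✓.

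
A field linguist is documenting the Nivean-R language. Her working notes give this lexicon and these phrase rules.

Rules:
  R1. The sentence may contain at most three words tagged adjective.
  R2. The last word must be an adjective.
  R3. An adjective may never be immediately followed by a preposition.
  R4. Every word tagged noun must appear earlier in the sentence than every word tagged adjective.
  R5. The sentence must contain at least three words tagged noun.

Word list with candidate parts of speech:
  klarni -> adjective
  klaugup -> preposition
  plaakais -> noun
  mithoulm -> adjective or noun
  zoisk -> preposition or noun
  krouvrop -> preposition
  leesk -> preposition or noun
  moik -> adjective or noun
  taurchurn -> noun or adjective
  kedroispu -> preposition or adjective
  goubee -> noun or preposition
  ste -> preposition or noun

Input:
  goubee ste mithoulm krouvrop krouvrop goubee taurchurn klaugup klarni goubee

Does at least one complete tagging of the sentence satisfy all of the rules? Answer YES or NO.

NO

Candidates per position — 1:goubee {noun,preposition}; 2:ste {preposition,noun}; 3:mithoulm {adjective,noun}; 4:krouvrop {preposition}; 5:krouvrop {preposition}; 6:goubee {noun,preposition}; 7:taurchurn {noun,adjective}; 8:klaugup {preposition}; 9:klarni {adjective}; 10:goubee {noun,preposition}.
Rule 2 cannot be satisfied by any choice of tags from the lexicon.
So there is no consistent tagging.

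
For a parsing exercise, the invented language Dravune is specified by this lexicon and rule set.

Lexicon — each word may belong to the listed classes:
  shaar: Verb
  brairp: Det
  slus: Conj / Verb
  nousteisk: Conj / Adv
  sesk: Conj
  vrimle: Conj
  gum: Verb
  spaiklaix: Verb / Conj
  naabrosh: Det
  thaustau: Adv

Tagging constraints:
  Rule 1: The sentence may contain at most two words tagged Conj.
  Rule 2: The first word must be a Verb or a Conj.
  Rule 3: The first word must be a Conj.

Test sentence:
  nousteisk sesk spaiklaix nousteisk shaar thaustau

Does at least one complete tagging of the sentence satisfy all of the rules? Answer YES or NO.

YES

Candidates per position — 1:nousteisk {Conj,Adv}; 2:sesk {Conj}; 3:spaiklaix {Verb,Conj}; 4:nousteisk {Conj,Adv}; 5:shaar {Verb}; 6:thaustau {Adv}.
One satisfying assignment: Conj Conj Verb Adv Verb Adv.
Check: rule 1 ✓; rule 2 ✓; rule 3 ✓.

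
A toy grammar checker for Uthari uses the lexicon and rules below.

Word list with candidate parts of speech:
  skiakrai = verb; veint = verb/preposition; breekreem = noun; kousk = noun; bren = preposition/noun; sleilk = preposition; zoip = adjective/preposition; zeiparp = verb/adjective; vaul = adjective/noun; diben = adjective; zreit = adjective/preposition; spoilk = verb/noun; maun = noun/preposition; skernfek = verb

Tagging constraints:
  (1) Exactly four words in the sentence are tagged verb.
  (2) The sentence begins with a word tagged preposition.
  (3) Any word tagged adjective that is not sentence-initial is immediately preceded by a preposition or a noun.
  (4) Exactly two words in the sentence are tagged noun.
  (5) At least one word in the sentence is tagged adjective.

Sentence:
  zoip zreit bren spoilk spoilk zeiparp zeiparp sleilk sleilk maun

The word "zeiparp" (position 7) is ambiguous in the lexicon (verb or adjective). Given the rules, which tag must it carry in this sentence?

verb

Candidates per position — 1:zoip {adjective,preposition}; 2:zreit {adjective,preposition}; 3:bren {preposition,noun}; 4:spoilk {verb,noun}; 5:spoilk {verb,noun}; 6:zeiparp {verb,adjective}; 7:zeiparp {verb,adjective}; 8:sleilk {preposition}; 9:sleilk {preposition}; 10:maun {noun,preposition}.
If word 1 were adjective, no tagging could satisfy rule 2; so word 1 is preposition.
If word 4 were noun, no tagging could satisfy rule 1; so word 4 is verb.
If word 5 were noun, no tagging could satisfy rule 1; so word 5 is verb.
If word 6 were adjective, no tagging could satisfy rule 1; so word 6 is verb.
If word 7 were adjective, no tagging could satisfy rule 1; so word 7 is verb.
If word 10 were preposition, no tagging could satisfy rule 4; so word 10 is noun.
If word 2 were preposition, no tagging could satisfy rule 5; so word 2 is adjective.
If word 3 were preposition, no tagging could satisfy rule 4; so word 3 is noun.
That leaves exactly one tagging: preposition adjective noun verb verb verb verb preposition preposition noun.
Verifying each rule — rule 1 ok; rule 2 ok; rule 3 ok; rule 4 ok; rule 5 ok.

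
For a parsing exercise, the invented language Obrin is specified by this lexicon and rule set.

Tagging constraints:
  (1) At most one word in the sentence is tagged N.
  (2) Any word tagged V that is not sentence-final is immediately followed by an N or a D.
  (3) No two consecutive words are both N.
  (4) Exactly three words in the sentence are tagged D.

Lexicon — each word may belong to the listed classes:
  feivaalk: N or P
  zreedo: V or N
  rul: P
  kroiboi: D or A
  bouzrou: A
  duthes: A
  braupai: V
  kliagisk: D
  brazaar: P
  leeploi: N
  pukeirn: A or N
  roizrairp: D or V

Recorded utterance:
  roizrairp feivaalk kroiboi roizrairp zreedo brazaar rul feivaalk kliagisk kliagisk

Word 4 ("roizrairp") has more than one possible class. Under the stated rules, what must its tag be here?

Candidates per position — 1:roizrairp {D,V}; 2:feivaalk {N,P}; 3:kroiboi {D,A}; 4:roizrairp {D,V}; 5:zreedo {V,N}; 6:brazaar {P}; 7:rul {P}; 8:feivaalk {N,P}; 9:kliagisk {D}; 10:kliagisk {D}.
If word 5 were V, no tagging could satisfy rule 2; so word 5 is N.
If word 8 were N, no tagging could satisfy rule 1; so word 8 is P.
If word 2 were N, no tagging could satisfy rule 1; so word 2 is P.
If word 1 were V, no tagging could satisfy rule 2; so word 1 is D.
If word 3 were D, no tagging could satisfy rule 4; so word 3 is A.
If word 4 were D, no tagging could satisfy rule 4; so word 4 is V.
The only consistent sequence is: D P A V N P P P D D.
Verifying each rule — rule 1 satisfied; rule 2 satisfied; rule 3 satisfied; rule 4 satisfied.

V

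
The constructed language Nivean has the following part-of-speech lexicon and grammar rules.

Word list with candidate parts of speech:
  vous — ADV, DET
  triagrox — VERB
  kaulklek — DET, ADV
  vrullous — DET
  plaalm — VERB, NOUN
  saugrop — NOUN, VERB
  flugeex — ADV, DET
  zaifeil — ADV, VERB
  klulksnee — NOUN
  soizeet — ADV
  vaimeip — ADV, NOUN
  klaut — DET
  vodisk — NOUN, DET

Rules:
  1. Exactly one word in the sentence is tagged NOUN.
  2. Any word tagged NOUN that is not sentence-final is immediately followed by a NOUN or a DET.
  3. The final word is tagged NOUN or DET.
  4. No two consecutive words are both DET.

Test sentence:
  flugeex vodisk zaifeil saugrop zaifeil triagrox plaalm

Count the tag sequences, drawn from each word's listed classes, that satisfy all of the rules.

Candidates per position — 1:flugeex {ADV,DET}; 2:vodisk {NOUN,DET}; 3:zaifeil {ADV,VERB}; 4:saugrop {NOUN,VERB}; 5:zaifeil {ADV,VERB}; 6:triagrox {VERB}; 7:plaalm {VERB,NOUN}.
There are 64 candidate sequences in total.
The sequences that satisfy every rule: ADV DET ADV VERB ADV VERB NOUN; ADV DET ADV VERB VERB VERB NOUN; ADV DET VERB VERB ADV VERB NOUN; ADV DET VERB VERB VERB VERB NOUN.
Count = 4.

4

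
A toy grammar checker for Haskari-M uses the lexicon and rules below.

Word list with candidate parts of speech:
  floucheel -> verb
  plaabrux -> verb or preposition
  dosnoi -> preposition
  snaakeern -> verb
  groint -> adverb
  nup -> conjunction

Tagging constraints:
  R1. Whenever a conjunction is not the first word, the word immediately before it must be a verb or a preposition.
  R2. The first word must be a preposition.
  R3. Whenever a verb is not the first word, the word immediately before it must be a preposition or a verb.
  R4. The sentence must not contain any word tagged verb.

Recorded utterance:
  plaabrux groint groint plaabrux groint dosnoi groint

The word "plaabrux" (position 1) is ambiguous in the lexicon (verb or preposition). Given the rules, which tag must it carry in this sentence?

preposition

Candidates per position — 1:plaabrux {verb,preposition}; 2:groint {adverb}; 3:groint {adverb}; 4:plaabrux {verb,preposition}; 5:groint {adverb}; 6:dosnoi {preposition}; 7:groint {adverb}.
Word 1 cannot be verb — rule 2 would then fail for every completion. It is preposition.
Word 4 cannot be verb — rule 3 would then fail for every completion. It is preposition.
That leaves exactly one tagging: preposition adverb adverb preposition adverb preposition adverb.
Rule-by-rule: rule 1 ok; rule 2 ok; rule 3 ok; rule 4 ok.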